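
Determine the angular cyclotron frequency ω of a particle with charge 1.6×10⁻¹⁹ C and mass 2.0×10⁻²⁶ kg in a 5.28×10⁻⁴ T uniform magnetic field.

ω = |q|B/m.
ω = (1.6×10⁻¹⁹)(5.28×10⁻⁴)/2.0×10⁻²⁶ ≈ 4220 rad/s.

ω ≈ 4220 rad/s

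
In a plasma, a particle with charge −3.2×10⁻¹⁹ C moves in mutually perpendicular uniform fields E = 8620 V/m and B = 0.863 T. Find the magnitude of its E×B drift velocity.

v_d ≈ 9990 m/s

The E×B drift speed is v_d = E/B.
v_d = 8620/0.863 = 9990 m/s.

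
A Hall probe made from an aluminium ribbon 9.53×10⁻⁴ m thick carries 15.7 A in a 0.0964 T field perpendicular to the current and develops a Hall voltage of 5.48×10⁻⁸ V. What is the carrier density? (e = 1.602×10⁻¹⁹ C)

n ≈ 1.81×10²⁹ m⁻³

From V_H = IB/(n e t), n = IB/(V_H e t).
n = (15.7)(0.0964)/((5.48×10⁻⁸)(1.602×10⁻¹⁹)(9.53×10⁻⁴)) ≈ 1.81×10²⁹ m⁻³.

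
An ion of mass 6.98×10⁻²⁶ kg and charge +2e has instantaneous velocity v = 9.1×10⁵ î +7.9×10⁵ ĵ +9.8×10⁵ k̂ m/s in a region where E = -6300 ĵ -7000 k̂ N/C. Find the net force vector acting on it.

Only an electric field acts, so F = qE = (3.204×10⁻¹⁹ C)·(0, -6300, -7000) = (0, -2.02×10⁻¹⁵, -2.24×10⁻¹⁵) N.

F ≈ (0, -2.02×10⁻¹⁵, -2.24×10⁻¹⁵) N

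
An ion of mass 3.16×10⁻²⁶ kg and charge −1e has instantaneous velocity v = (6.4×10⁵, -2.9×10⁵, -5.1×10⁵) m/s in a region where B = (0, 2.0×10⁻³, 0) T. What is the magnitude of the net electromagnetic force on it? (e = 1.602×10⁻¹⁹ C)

|F| ≈ 2.62×10⁻¹⁶ N

v×B = (1020, 0, 1280) N/C.
F = q v×B = (−1.602×10⁻¹⁹ C)·(1020, 0, 1280) = (-1.63×10⁻¹⁶, 0, -2.05×10⁻¹⁶) N.
|F| = 2.62×10⁻¹⁶ N.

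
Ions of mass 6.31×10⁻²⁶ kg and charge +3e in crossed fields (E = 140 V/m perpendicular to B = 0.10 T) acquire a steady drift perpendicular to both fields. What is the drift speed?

v_d ≈ 1400 m/s

The E×B drift speed is v_d = E/B.
v_d = 140/0.10 = 1400 m/s.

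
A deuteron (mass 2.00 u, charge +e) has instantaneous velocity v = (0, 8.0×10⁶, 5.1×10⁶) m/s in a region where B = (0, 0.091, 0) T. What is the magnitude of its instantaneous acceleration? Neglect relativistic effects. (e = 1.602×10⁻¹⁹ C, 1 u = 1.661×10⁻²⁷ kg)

|a| ≈ 2.24×10¹³ m/s²

v×B = (-4.64×10⁵, 0, 0) N/C.
F = q v×B = (1.602×10⁻¹⁹ C)·(-4.64×10⁵, 0, 0) = (-7.43×10⁻¹⁴, 0, 0) N.
|a| = |F|/m = 7.435×10⁻¹⁴/3.322×10⁻²⁷ ≈ 2.24×10¹³ m/s².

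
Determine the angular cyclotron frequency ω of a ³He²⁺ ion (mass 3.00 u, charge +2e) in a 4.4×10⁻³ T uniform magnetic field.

ω = |q|B/m.
ω = (3.204×10⁻¹⁹)(4.4×10⁻³)/4.983×10⁻²⁷ ≈ 2.8×10⁵ rad/s.

ω ≈ 2.8×10⁵ rad/s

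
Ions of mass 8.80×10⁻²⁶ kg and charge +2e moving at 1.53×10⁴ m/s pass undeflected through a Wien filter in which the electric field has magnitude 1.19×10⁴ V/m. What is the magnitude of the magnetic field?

Balance of forces in the selector: qE = qvB ⇒ B = E/v.
B = 1.19×10⁴/1.53×10⁴ = 0.778 T.

B = 0.778 T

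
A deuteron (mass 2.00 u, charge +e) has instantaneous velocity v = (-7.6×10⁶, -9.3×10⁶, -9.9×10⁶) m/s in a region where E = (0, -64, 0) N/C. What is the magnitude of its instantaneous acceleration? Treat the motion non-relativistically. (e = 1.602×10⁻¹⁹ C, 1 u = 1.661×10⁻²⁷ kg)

Only an electric field acts, so F = qE = (1.602×10⁻¹⁹ C)·(0, -64.0, 0) = (0, -1.03×10⁻¹⁷, 0) N.
|a| = |F|/m = 1.025×10⁻¹⁷/3.322×10⁻²⁷ ≈ 3.09×10⁹ m/s².

|a| ≈ 3.09×10⁹ m/s²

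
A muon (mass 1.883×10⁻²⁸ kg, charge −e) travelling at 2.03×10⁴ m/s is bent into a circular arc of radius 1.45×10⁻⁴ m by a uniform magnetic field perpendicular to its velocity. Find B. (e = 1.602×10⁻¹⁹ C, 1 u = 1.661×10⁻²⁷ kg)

B ≈ 0.165 T

From |q|vB = mv²/r, B = mv/(|q|r).
B = (1.883×10⁻²⁸)(2.03×10⁴)/((1.602×10⁻¹⁹)(1.45×10⁻⁴)) ≈ 0.165 T.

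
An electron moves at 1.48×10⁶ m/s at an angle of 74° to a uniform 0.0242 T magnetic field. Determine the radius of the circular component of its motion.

v⊥ = v sinθ = 1.48×10⁶·sin74° ≈ 1.423×10⁶ m/s.
r = m v⊥/(|q|B) = (9.109×10⁻³¹)(1.423×10⁶)/((1.602×10⁻¹⁹)(0.0242)) ≈ 3.34×10⁻⁴ m.

r ≈ 3.34×10⁻⁴ m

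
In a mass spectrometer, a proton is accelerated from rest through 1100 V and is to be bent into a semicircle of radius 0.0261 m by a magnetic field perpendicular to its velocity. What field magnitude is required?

B ≈ 0.184 T

v = √(2|q|V/m) = √(2·1.602×10⁻¹⁹·1100/1.673×10⁻²⁷) ≈ 4.590×10⁵ m/s.
B = mv/(|q|r) = (1.673×10⁻²⁷)(4.590×10⁵)/((1.602×10⁻¹⁹)(0.0261)) ≈ 0.184 T.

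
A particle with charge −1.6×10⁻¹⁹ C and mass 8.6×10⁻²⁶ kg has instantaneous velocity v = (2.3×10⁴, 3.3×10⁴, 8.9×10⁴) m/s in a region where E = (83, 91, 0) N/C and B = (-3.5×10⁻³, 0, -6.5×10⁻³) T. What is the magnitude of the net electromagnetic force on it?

|F| ≈ 3.02×10⁻¹⁷ N

v×B = (-214, -162, 116) N/C.
E + v×B = (-132, -71.0, 116) N/C.
F = q(E + v×B) = (−1.6×10⁻¹⁹ C)·(-132, -71.0, 116) = (2.10×10⁻¹⁷, 1.14×10⁻¹⁷, -1.85×10⁻¹⁷) N.
|F| = 3.02×10⁻¹⁷ N.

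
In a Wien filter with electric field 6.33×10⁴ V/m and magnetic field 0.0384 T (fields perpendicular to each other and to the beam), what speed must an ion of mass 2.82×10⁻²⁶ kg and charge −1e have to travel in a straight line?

v = 1.65×10⁶ m/s

Straight-line motion ⇒ electric and magnetic forces cancel, so E = vB.
v = E/B = 6.33×10⁴/0.0384 = 1.65×10⁶ m/s.
The result is independent of the particle's charge and mass.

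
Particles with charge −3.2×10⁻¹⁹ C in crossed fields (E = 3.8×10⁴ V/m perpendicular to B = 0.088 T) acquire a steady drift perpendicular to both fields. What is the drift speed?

The E×B drift speed is v_d = E/B.
v_d = 3.8×10⁴/0.088 = 4.3×10⁵ m/s.

v_d ≈ 4.3×10⁵ m/s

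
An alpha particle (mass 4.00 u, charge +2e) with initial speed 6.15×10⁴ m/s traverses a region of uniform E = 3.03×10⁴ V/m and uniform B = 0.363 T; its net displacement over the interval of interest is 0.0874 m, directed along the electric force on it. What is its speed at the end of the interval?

v_f ≈ 5.09×10⁵ m/s

B does no work; ΔKE = |q|E d.
½mv_f² = ½mv₀² + |q|Ed = ½(6.644×10⁻²⁷)(6.15×10⁴)² + (3.204×10⁻¹⁹)(3.03×10⁴)(0.0874) ≈ 1.256×10⁻¹⁷ J + 8.485×10⁻¹⁶ J ≈ 8.611×10⁻¹⁶ J.
v_f = √(2·8.611×10⁻¹⁶/6.644×10⁻²⁷) ≈ 5.09×10⁵ m/s.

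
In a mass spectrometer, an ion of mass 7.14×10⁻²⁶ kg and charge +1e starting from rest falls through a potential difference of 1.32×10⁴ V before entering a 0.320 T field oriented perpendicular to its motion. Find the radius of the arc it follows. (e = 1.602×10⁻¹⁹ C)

Acceleration: |q|V = ½mv² ⇒ v = √(2|q|V/m) = √(2·1.602×10⁻¹⁹·1.32×10⁴/7.14×10⁻²⁶) ≈ 2.434×10⁵ m/s.
In the field: r = mv/(|q|B) = (7.14×10⁻²⁶)(2.434×10⁵)/((1.602×10⁻¹⁹)(0.320)) ≈ 0.339 m.

r ≈ 0.339 m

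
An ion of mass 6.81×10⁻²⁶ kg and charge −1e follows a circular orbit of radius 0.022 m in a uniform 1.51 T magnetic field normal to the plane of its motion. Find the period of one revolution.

The cyclotron period depends only on m, q, B: T = 2πm/(|q|B).
T = 2π(6.81×10⁻²⁶)/((1.602×10⁻¹⁹)(1.51)) ≈ 1.77×10⁻⁶ s.

T ≈ 1.77×10⁻⁶ s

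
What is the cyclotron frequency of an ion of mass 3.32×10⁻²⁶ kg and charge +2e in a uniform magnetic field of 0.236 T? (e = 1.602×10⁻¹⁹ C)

f ≈ 3.62×10⁵ Hz

f = |q|B/(2πm).
f = (3.204×10⁻¹⁹)(0.236)/(2π·3.32×10⁻²⁶) ≈ 3.62×10⁵ Hz.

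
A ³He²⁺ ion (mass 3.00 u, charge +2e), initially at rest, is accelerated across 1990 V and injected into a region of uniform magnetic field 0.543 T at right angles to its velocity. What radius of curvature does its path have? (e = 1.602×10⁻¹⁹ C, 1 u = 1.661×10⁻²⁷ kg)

Acceleration: |q|V = ½mv² ⇒ v = √(2|q|V/m) = √(2·3.204×10⁻¹⁹·1990/4.983×10⁻²⁷) ≈ 5.059×10⁵ m/s.
In the field: r = mv/(|q|B) = (4.983×10⁻²⁷)(5.059×10⁵)/((3.204×10⁻¹⁹)(0.543)) ≈ 0.0145 m.

r ≈ 0.0145 m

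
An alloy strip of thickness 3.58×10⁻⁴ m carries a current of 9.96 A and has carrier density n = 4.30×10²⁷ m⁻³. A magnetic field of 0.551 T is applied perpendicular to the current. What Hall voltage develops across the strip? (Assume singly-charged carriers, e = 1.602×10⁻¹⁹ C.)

V_H ≈ 2.23×10⁻⁵ V

V_H = IB/(n e t).
V_H = (9.96)(0.551)/((4.30×10²⁷)(1.602×10⁻¹⁹)(3.58×10⁻⁴)) ≈ 2.23×10⁻⁵ V.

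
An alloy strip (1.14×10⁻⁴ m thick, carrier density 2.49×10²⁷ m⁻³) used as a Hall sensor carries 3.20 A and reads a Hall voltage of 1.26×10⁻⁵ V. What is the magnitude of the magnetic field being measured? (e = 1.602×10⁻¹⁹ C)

B ≈ 0.179 T

From V_H = IB/(n e t), B = V_H n e t / I.
B = (1.26×10⁻⁵)(2.49×10²⁷)(1.602×10⁻¹⁹)(1.14×10⁻⁴)/3.20 ≈ 0.179 T.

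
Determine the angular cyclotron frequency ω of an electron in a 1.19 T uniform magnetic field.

ω = |q|B/m.
ω = (1.602×10⁻¹⁹)(1.19)/9.109×10⁻³¹ ≈ 2.09×10¹¹ rad/s.

ω ≈ 2.09×10¹¹ rad/s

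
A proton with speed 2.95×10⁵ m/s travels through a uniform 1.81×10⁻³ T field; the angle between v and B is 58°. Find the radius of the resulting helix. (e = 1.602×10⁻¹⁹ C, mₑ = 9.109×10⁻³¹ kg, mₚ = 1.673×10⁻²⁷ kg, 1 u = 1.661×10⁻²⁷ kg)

v⊥ = v sinθ = 2.95×10⁵·sin58° ≈ 2.502×10⁵ m/s.
r = m v⊥/(|q|B) = (1.673×10⁻²⁷)(2.502×10⁵)/((1.602×10⁻¹⁹)(1.81×10⁻³)) ≈ 1.44 m.

r ≈ 1.44 m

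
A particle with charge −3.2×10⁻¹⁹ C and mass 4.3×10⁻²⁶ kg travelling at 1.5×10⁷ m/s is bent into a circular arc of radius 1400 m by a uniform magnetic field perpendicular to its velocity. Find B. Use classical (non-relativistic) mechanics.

B ≈ 1.4×10⁻³ T

From |q|vB = mv²/r, B = mv/(|q|r).
B = (4.3×10⁻²⁶)(1.5×10⁷)/((3.2×10⁻¹⁹)(1400)) ≈ 1.4×10⁻³ T.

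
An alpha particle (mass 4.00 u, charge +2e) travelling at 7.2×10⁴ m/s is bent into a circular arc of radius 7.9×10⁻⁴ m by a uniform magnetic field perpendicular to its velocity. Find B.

B ≈ 1.9 T

From |q|vB = mv²/r, B = mv/(|q|r).
B = (6.644×10⁻²⁷)(7.2×10⁴)/((3.204×10⁻¹⁹)(7.9×10⁻⁴)) ≈ 1.9 T.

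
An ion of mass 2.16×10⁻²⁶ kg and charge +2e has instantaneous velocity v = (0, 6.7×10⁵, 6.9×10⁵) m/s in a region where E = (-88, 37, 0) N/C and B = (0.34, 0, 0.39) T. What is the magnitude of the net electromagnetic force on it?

v×B = (2.61×10⁵, 2.35×10⁵, -2.28×10⁵) N/C.
E + v×B = (2.61×10⁵, 2.35×10⁵, -2.28×10⁵) N/C.
F = q(E + v×B) = (3.204×10⁻¹⁹ C)·(2.61×10⁵, 2.35×10⁵, -2.28×10⁵) = (8.37×10⁻¹⁴, 7.52×10⁻¹⁴, -7.30×10⁻¹⁴) N.
|F| = 1.34×10⁻¹³ N.

|F| ≈ 1.34×10⁻¹³ N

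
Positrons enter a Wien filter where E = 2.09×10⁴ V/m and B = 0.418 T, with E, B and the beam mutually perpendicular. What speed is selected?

For undeflected motion the electric and magnetic forces balance: qE = qvB.
v = E/B = 2.09×10⁴/0.418 = 5.00×10⁴ m/s.
The result is independent of the particle's charge and mass.

v = 5.00×10⁴ m/s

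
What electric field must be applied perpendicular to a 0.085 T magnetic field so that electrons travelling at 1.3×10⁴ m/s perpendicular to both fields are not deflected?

For straight-line motion qE = qvB, so E = vB.
E = 1.3×10⁴ × 0.085 = 1100 V/m.

E = 1100 V/m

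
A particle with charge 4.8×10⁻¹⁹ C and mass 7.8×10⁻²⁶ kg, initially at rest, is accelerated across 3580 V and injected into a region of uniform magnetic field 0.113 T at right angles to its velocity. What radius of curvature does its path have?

Acceleration: |q|V = ½mv² ⇒ v = √(2|q|V/m) = √(2·4.8×10⁻¹⁹·3580/7.8×10⁻²⁶) ≈ 2.099×10⁵ m/s.
In the field: r = mv/(|q|B) = (7.8×10⁻²⁶)(2.099×10⁵)/((4.8×10⁻¹⁹)(0.113)) ≈ 0.302 m.

r ≈ 0.302 m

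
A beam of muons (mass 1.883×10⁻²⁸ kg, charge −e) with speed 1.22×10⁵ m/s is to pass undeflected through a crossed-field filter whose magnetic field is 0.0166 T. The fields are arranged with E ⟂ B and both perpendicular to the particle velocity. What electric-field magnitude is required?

For straight-line motion qE = qvB, so E = vB.
E = 1.22×10⁵ × 0.0166 = 2030 V/m.

E = 2030 V/m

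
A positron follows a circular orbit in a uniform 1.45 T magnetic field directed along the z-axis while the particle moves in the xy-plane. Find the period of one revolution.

T ≈ 2.46×10⁻¹¹ s

The cyclotron period depends only on m, q, B: T = 2πm/(|q|B).
T = 2π(9.109×10⁻³¹)/((1.602×10⁻¹⁹)(1.45)) ≈ 2.46×10⁻¹¹ s.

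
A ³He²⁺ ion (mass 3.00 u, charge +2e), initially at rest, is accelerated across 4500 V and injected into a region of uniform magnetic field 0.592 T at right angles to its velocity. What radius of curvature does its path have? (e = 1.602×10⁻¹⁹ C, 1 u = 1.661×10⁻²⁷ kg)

Acceleration: |q|V = ½mv² ⇒ v = √(2|q|V/m) = √(2·3.204×10⁻¹⁹·4500/4.983×10⁻²⁷) ≈ 7.607×10⁵ m/s.
In the field: r = mv/(|q|B) = (4.983×10⁻²⁷)(7.607×10⁵)/((3.204×10⁻¹⁹)(0.592)) ≈ 0.0200 m.

r ≈ 0.0200 m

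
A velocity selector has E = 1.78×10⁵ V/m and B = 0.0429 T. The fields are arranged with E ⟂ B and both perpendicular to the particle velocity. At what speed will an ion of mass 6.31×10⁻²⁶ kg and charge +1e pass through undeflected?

For undeflected motion the electric and magnetic forces balance: qE = qvB.
v = E/B = 1.78×10⁵/0.0429 = 4.15×10⁶ m/s.

v = 4.15×10⁶ m/s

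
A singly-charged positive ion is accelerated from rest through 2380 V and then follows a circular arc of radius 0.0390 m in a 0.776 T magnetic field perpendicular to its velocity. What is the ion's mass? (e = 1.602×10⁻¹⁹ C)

Combine |q|V = ½mv² and r = mv/(|q|B): eliminate v to get m = qB²r²/(2V).
m = (1.602×10⁻¹⁹)(0.776)²(0.0390)²/(2·2380) ≈ 3.08×10⁻²⁶ kg.

m ≈ 3.08×10⁻²⁶ kg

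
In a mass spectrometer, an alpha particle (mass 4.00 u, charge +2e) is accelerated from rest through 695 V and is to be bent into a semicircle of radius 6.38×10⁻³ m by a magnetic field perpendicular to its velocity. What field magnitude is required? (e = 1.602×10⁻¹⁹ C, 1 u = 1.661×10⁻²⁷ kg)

B ≈ 0.842 T

v = √(2|q|V/m) = √(2·3.204×10⁻¹⁹·695/6.644×10⁻²⁷) ≈ 2.589×10⁵ m/s.
B = mv/(|q|r) = (6.644×10⁻²⁷)(2.589×10⁵)/((3.204×10⁻¹⁹)(6.38×10⁻³)) ≈ 0.842 T.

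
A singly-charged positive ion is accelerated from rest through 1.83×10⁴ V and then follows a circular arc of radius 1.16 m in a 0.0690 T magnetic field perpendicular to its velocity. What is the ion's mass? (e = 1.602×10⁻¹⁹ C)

Combine |q|V = ½mv² and r = mv/(|q|B): eliminate v to get m = qB²r²/(2V).
m = (1.602×10⁻¹⁹)(0.0690)²(1.16)²/(2·1.83×10⁴) ≈ 2.80×10⁻²⁶ kg.

m ≈ 2.80×10⁻²⁶ kg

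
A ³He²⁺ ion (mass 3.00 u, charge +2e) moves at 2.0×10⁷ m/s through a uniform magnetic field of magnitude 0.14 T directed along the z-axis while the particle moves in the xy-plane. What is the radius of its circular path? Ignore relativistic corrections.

The magnetic force provides the centripetal force: |q|vB = mv²/r.
r = mv/(|q|B) = (4.983×10⁻²⁷)(2.0×10⁷)/((3.204×10⁻¹⁹)(0.14)) ≈ 2.2 m.

r ≈ 2.2 m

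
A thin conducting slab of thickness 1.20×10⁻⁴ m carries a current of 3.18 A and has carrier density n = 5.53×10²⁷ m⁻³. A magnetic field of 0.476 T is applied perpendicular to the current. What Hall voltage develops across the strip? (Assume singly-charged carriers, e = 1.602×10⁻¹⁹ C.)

V_H ≈ 1.42×10⁻⁵ V

V_H = IB/(n e t).
V_H = (3.18)(0.476)/((5.53×10²⁷)(1.602×10⁻¹⁹)(1.20×10⁻⁴)) ≈ 1.42×10⁻⁵ V.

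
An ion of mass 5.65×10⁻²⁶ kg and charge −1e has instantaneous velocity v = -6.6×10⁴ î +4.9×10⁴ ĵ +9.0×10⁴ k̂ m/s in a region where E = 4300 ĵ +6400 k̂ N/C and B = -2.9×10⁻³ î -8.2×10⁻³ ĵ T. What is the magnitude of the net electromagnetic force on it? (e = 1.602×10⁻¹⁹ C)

v×B = (738, -261, 683) N/C.
E + v×B = (738, 4040, 7080) N/C.
F = q(E + v×B) = (−1.602×10⁻¹⁹ C)·(738, 4040, 7080) = (-1.18×10⁻¹⁶, -6.47×10⁻¹⁶, -1.13×10⁻¹⁵) N.
|F| = 1.31×10⁻¹⁵ N.

|F| ≈ 1.31×10⁻¹⁵ N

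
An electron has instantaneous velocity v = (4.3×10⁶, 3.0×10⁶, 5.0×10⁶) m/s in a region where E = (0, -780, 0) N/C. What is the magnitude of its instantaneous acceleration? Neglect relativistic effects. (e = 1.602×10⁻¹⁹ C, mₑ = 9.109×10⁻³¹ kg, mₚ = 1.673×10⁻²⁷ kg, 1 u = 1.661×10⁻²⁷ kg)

|a| ≈ 1.37×10¹⁴ m/s²

Only an electric field acts, so F = qE = (−1.602×10⁻¹⁹ C)·(0, -780, 0) = (0, 1.25×10⁻¹⁶, 0) N.
|a| = |F|/m = 1.250×10⁻¹⁶/9.109×10⁻³¹ ≈ 1.37×10¹⁴ m/s².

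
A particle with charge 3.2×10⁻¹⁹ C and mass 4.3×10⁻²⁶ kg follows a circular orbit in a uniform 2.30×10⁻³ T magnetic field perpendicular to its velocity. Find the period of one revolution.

The cyclotron period depends only on m, q, B: T = 2πm/(|q|B).
T = 2π(4.3×10⁻²⁶)/((3.2×10⁻¹⁹)(2.30×10⁻³)) ≈ 3.67×10⁻⁴ s.

T ≈ 3.67×10⁻⁴ s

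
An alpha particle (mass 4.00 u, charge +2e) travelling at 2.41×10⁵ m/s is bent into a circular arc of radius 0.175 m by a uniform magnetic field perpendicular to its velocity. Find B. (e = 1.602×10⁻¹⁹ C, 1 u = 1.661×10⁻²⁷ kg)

B ≈ 0.0286 T

From |q|vB = mv²/r, B = mv/(|q|r).
B = (6.644×10⁻²⁷)(2.41×10⁵)/((3.204×10⁻¹⁹)(0.175)) ≈ 0.0286 T.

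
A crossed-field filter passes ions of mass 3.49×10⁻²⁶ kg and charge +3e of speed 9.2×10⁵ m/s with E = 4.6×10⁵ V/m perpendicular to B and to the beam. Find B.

Balance of forces in the selector: qE = qvB ⇒ B = E/v.
B = 4.6×10⁵/9.2×10⁵ = 0.50 T.

B = 0.50 T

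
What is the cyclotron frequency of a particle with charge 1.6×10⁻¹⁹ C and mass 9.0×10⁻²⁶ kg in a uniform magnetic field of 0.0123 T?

f ≈ 3480 Hz

f = |q|B/(2πm).
f = (1.6×10⁻¹⁹)(0.0123)/(2π·9.0×10⁻²⁶) ≈ 3480 Hz.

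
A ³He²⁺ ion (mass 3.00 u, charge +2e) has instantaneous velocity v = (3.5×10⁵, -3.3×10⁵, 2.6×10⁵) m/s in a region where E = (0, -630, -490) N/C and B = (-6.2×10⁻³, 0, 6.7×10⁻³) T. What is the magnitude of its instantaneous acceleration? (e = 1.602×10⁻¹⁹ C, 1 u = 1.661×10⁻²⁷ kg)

|a| ≈ 3.66×10¹¹ m/s²

v×B = (-2210, -3960, -2050) N/C.
E + v×B = (-2210, -4590, -2540) N/C.
F = q(E + v×B) = (3.204×10⁻¹⁹ C)·(-2210, -4590, -2540) = (-7.08×10⁻¹⁶, -1.47×10⁻¹⁵, -8.13×10⁻¹⁶) N.
|a| = |F|/m = 1.823×10⁻¹⁵/4.983×10⁻²⁷ ≈ 3.66×10¹¹ m/s².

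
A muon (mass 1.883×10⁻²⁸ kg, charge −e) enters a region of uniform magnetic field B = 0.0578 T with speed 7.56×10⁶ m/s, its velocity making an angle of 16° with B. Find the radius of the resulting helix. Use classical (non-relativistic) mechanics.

v⊥ = v sinθ = 7.56×10⁶·sin16° ≈ 2.084×10⁶ m/s.
r = m v⊥/(|q|B) = (1.883×10⁻²⁸)(2.084×10⁶)/((1.602×10⁻¹⁹)(0.0578)) ≈ 0.0424 m.

r ≈ 0.0424 m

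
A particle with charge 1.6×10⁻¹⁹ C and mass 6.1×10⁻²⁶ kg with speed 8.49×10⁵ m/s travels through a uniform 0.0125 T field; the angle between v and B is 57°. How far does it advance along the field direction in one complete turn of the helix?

v∥ = v cosθ = 8.49×10⁵·cos57° ≈ 4.624×10⁵ m/s.
T = 2πm/(|q|B) = 2π(6.1×10⁻²⁶)/((1.6×10⁻¹⁹)(0.0125)) ≈ 1.916×10⁻⁴ s.
pitch = v∥ T = (4.624×10⁵)(1.916×10⁻⁴) ≈ 88.6 m.

p ≈ 88.6 m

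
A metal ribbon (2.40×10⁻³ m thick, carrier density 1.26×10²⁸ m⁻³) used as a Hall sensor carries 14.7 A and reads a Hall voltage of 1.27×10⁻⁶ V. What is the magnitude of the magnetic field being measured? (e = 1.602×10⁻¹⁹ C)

B ≈ 0.419 T

From V_H = IB/(n e t), B = V_H n e t / I.
B = (1.27×10⁻⁶)(1.26×10²⁸)(1.602×10⁻¹⁹)(2.40×10⁻³)/14.7 ≈ 0.419 T.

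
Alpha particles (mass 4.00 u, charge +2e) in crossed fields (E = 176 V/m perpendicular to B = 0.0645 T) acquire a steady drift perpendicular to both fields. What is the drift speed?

The steady drift has the magnetic force balancing the electric force, so v_d = E/B.
v_d = 176/0.0645 = 2730 m/s.

v_d ≈ 2730 m/s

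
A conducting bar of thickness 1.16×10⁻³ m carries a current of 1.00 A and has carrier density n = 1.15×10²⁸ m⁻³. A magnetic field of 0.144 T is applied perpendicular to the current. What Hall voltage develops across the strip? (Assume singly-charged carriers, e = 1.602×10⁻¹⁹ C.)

V_H = IB/(n e t).
V_H = (1.00)(0.144)/((1.15×10²⁸)(1.602×10⁻¹⁹)(1.16×10⁻³)) ≈ 6.74×10⁻⁸ V.

V_H ≈ 6.74×10⁻⁸ V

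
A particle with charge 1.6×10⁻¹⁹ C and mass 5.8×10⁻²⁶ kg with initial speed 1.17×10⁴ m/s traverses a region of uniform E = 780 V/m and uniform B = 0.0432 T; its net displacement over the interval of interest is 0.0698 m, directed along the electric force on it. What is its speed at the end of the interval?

v_f ≈ 2.09×10⁴ m/s

B does no work; ΔKE = |q|E d.
½mv_f² = ½mv₀² + |q|Ed = ½(5.8×10⁻²⁶)(1.17×10⁴)² + (1.6×10⁻¹⁹)(780)(0.0698) ≈ 3.970×10⁻¹⁸ J + 8.711×10⁻¹⁸ J ≈ 1.268×10⁻¹⁷ J.
v_f = √(2·1.268×10⁻¹⁷/5.8×10⁻²⁶) ≈ 2.09×10⁴ m/s.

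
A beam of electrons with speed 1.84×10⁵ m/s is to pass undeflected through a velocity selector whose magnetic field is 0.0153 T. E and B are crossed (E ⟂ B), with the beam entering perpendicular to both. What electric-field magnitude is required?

For straight-line motion qE = qvB, so E = vB.
E = 1.84×10⁵ × 0.0153 = 2820 V/m.

E = 2820 V/m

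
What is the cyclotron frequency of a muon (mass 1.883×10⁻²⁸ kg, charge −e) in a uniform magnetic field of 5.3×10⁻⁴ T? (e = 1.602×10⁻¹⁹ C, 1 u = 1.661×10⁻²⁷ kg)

f = |q|B/(2πm).
f = (1.602×10⁻¹⁹)(5.3×10⁻⁴)/(2π·1.883×10⁻²⁸) ≈ 7.2×10⁴ Hz.

f ≈ 7.2×10⁴ Hz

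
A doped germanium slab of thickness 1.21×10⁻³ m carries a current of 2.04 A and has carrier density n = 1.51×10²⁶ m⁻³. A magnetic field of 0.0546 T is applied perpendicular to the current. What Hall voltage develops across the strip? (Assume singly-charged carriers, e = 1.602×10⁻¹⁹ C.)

V_H ≈ 3.81×10⁻⁶ V

V_H = IB/(n e t).
V_H = (2.04)(0.0546)/((1.51×10²⁶)(1.602×10⁻¹⁹)(1.21×10⁻³)) ≈ 3.81×10⁻⁶ V.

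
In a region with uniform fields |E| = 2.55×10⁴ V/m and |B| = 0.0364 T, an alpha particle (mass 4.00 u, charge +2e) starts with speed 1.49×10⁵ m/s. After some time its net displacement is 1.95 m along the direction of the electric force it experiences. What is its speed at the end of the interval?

B does no work; ΔKE = |q|E d.
½mv_f² = ½mv₀² + |q|Ed = ½(6.644×10⁻²⁷)(1.49×10⁵)² + (3.204×10⁻¹⁹)(2.55×10⁴)(1.95) ≈ 7.375×10⁻¹⁷ J + 1.593×10⁻¹⁴ J ≈ 1.601×10⁻¹⁴ J.
v_f = √(2·1.601×10⁻¹⁴/6.644×10⁻²⁷) ≈ 2.20×10⁶ m/s.

v_f ≈ 2.20×10⁶ m/s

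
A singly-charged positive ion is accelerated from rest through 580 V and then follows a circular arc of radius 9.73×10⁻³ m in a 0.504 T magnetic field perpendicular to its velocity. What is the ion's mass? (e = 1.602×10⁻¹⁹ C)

Combine |q|V = ½mv² and r = mv/(|q|B): eliminate v to get m = qB²r²/(2V).
m = (1.602×10⁻¹⁹)(0.504)²(9.73×10⁻³)²/(2·580) ≈ 3.32×10⁻²⁷ kg.

m ≈ 3.32×10⁻²⁷ kg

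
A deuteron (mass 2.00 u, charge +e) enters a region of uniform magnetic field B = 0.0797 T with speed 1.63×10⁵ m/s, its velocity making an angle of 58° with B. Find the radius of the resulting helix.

v⊥ = v sinθ = 1.63×10⁵·sin58° ≈ 1.382×10⁵ m/s.
r = m v⊥/(|q|B) = (3.322×10⁻²⁷)(1.382×10⁵)/((1.602×10⁻¹⁹)(0.0797)) ≈ 0.0360 m.

r ≈ 0.0360 m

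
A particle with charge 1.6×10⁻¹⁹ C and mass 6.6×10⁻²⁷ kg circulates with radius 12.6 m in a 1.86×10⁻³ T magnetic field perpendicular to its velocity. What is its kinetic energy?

KE ≈ 1.07×10⁻¹⁵ J

v = |q|Br/m, then KE = ½mv² = (qBr)²/(2m).
v = (1.6×10⁻¹⁹)(1.86×10⁻³)(12.6)/6.6×10⁻²⁷ ≈ 5.681×10⁵ m/s.
KE = ½(6.6×10⁻²⁷)(5.681×10⁵)² ≈ 1.07×10⁻¹⁵ J.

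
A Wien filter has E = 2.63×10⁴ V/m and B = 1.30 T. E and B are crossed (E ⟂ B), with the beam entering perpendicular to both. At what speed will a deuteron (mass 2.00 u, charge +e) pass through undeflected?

v = 2.02×10⁴ m/s

Zero net Lorentz force requires |qE| = |q v×B|, i.e. E = vB.
v = E/B = 2.63×10⁴/1.30 = 2.02×10⁴ m/s.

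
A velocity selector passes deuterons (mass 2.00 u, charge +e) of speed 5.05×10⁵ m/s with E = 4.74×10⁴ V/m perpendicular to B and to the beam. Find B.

B = 0.0939 T

Balance of forces in the selector: qE = qvB ⇒ B = E/v.
B = 4.74×10⁴/5.05×10⁵ = 0.0939 T.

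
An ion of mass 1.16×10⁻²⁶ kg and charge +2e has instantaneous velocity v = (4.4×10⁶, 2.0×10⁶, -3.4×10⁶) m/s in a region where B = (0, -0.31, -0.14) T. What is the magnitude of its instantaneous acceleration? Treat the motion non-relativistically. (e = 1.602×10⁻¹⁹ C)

|a| ≈ 5.54×10¹³ m/s²

v×B = (-1.33×10⁶, 6.16×10⁵, -1.36×10⁶) N/C.
F = q v×B = (3.204×10⁻¹⁹ C)·(-1.33×10⁶, 6.16×10⁵, -1.36×10⁶) = (-4.27×10⁻¹³, 1.97×10⁻¹³, -4.37×10⁻¹³) N.
|a| = |F|/m = 6.424×10⁻¹³/1.16×10⁻²⁶ ≈ 5.54×10¹³ m/s².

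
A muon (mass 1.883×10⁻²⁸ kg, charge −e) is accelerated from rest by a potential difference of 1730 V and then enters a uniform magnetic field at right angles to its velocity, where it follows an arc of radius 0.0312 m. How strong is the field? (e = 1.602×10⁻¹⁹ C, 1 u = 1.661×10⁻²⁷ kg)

v = √(2|q|V/m) = √(2·1.602×10⁻¹⁹·1730/1.883×10⁻²⁸) ≈ 1.716×10⁶ m/s.
B = mv/(|q|r) = (1.883×10⁻²⁸)(1.716×10⁶)/((1.602×10⁻¹⁹)(0.0312)) ≈ 0.0646 T.

B ≈ 0.0646 T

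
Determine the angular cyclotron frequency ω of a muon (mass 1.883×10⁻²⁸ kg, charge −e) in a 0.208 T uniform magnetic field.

ω ≈ 1.77×10⁸ rad/s

ω = |q|B/m.
ω = (1.602×10⁻¹⁹)(0.208)/1.883×10⁻²⁸ ≈ 1.77×10⁸ rad/s.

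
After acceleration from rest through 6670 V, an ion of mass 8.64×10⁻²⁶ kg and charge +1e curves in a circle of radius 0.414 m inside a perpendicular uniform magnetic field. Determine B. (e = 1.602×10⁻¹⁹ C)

B ≈ 0.205 T

v = √(2|q|V/m) = √(2·1.602×10⁻¹⁹·6670/8.64×10⁻²⁶) ≈ 1.573×10⁵ m/s.
B = mv/(|q|r) = (8.64×10⁻²⁶)(1.573×10⁵)/((1.602×10⁻¹⁹)(0.414)) ≈ 0.205 T.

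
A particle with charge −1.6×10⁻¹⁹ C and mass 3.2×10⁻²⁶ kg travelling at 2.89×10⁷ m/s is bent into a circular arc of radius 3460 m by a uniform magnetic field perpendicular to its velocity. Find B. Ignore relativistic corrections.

B ≈ 1.67×10⁻³ T

From |q|vB = mv²/r, B = mv/(|q|r).
B = (3.2×10⁻²⁶)(2.89×10⁷)/((1.6×10⁻¹⁹)(3460)) ≈ 1.67×10⁻³ T.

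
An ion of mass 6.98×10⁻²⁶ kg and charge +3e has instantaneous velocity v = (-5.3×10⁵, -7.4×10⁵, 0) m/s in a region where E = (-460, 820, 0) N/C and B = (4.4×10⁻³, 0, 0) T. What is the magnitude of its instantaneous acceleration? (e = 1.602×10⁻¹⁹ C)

v×B = (0, 0, 3260) N/C.
E + v×B = (-460, 820, 3260) N/C.
F = q(E + v×B) = (4.806×10⁻¹⁹ C)·(-460, 820, 3260) = (-2.21×10⁻¹⁶, 3.94×10⁻¹⁶, 1.56×10⁻¹⁵) N.
|a| = |F|/m = 1.629×10⁻¹⁵/6.98×10⁻²⁶ ≈ 2.33×10¹⁰ m/s².

|a| ≈ 2.33×10¹⁰ m/s²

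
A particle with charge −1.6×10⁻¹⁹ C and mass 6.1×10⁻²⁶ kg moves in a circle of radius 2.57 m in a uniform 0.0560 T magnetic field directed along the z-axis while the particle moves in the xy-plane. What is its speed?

v ≈ 3.77×10⁵ m/s

From |q|vB = mv²/r, v = |q|Br/m.
v = (1.6×10⁻¹⁹)(0.0560)(2.57)/6.1×10⁻²⁶ ≈ 3.77×10⁵ m/s.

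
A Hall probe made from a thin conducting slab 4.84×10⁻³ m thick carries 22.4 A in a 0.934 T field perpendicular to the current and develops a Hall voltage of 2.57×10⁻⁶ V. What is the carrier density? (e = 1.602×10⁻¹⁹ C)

From V_H = IB/(n e t), n = IB/(V_H e t).
n = (22.4)(0.934)/((2.57×10⁻⁶)(1.602×10⁻¹⁹)(4.84×10⁻³)) ≈ 1.05×10²⁸ m⁻³.

n ≈ 1.05×10²⁸ m⁻³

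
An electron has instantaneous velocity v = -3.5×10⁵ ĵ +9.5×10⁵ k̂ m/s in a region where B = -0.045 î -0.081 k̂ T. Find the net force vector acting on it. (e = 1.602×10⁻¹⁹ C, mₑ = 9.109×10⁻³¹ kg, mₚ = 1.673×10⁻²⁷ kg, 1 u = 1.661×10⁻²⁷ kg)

v×B = (2.84×10⁴, -4.28×10⁴, -1.58×10⁴) N/C.
F = q v×B = (−1.602×10⁻¹⁹ C)·(2.84×10⁴, -4.28×10⁴, -1.58×10⁴) = (-4.54×10⁻¹⁵, 6.85×10⁻¹⁵, 2.52×10⁻¹⁵) N.

F ≈ (-4.54×10⁻¹⁵, 6.85×10⁻¹⁵, 2.52×10⁻¹⁵) N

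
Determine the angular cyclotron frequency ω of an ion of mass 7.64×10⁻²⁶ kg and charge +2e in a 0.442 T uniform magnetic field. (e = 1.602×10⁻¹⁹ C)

ω ≈ 1.85×10⁶ rad/s

ω = |q|B/m.
ω = (3.204×10⁻¹⁹)(0.442)/7.64×10⁻²⁶ ≈ 1.85×10⁶ rad/s.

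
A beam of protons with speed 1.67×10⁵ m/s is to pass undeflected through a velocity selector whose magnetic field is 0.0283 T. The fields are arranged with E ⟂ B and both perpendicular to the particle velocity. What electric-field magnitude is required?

For straight-line motion qE = qvB, so E = vB.
E = 1.67×10⁵ × 0.0283 = 4730 V/m.

E = 4730 V/m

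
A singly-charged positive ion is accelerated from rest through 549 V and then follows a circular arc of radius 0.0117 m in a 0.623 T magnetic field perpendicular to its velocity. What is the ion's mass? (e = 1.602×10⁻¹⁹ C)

m ≈ 7.75×10⁻²⁷ kg

Combine |q|V = ½mv² and r = mv/(|q|B): eliminate v to get m = qB²r²/(2V).
m = (1.602×10⁻¹⁹)(0.623)²(0.0117)²/(2·549) ≈ 7.75×10⁻²⁷ kg.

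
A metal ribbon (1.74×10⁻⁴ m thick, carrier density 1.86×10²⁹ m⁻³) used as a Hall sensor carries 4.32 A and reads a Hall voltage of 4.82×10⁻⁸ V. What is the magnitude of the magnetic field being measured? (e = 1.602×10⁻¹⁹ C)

B ≈ 0.0578 T

From V_H = IB/(n e t), B = V_H n e t / I.
B = (4.82×10⁻⁸)(1.86×10²⁹)(1.602×10⁻¹⁹)(1.74×10⁻⁴)/4.32 ≈ 0.0578 T.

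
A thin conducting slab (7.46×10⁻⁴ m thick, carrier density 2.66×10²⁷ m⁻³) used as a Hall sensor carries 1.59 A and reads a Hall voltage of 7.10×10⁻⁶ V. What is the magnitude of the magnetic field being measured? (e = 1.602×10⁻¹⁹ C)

B ≈ 1.42 T

From V_H = IB/(n e t), B = V_H n e t / I.
B = (7.10×10⁻⁶)(2.66×10²⁷)(1.602×10⁻¹⁹)(7.46×10⁻⁴)/1.59 ≈ 1.42 T.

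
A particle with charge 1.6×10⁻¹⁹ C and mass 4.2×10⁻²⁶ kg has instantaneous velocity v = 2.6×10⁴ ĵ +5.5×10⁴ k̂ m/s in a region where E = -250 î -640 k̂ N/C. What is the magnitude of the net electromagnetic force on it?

|F| ≈ 1.10×10⁻¹⁶ N

Only an electric field acts, so F = qE = (1.6×10⁻¹⁹ C)·(-250, 0, -640) = (-4.00×10⁻¹⁷, 0, -1.02×10⁻¹⁶) N.
|F| = 1.10×10⁻¹⁶ N.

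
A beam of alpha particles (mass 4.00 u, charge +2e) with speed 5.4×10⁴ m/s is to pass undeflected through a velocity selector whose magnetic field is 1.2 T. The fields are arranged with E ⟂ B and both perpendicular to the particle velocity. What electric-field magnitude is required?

For straight-line motion qE = qvB, so E = vB.
E = 5.4×10⁴ × 1.2 = 6.5×10⁴ V/m.

E = 6.5×10⁴ V/m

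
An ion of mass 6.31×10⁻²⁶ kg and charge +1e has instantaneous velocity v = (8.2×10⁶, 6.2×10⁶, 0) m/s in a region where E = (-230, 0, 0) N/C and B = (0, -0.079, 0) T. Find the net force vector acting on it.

F ≈ (-3.68×10⁻¹⁷, 0, -1.04×10⁻¹³) N

v×B = (0, 0, -6.48×10⁵) N/C.
E + v×B = (-230, 0, -6.48×10⁵) N/C.
F = q(E + v×B) = (1.602×10⁻¹⁹ C)·(-230, 0, -6.48×10⁵) = (-3.68×10⁻¹⁷, 0, -1.04×10⁻¹³) N.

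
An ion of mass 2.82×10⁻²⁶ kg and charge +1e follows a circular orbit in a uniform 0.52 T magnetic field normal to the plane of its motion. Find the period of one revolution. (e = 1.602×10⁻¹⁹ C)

The cyclotron period depends only on m, q, B: T = 2πm/(|q|B).
T = 2π(2.82×10⁻²⁶)/((1.602×10⁻¹⁹)(0.52)) ≈ 2.1×10⁻⁶ s.

T ≈ 2.1×10⁻⁶ s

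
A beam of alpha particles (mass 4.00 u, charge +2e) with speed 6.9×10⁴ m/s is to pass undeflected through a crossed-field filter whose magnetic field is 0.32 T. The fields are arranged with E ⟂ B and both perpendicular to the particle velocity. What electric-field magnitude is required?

E = 2.2×10⁴ V/m

For straight-line motion qE = qvB, so E = vB.
E = 6.9×10⁴ × 0.32 = 2.2×10⁴ V/m.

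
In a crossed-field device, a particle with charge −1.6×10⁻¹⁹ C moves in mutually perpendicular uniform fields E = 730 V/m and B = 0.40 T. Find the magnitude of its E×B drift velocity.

In crossed fields the guiding centre drifts at v_d = |E×B|/B² = E/B, independent of charge and mass.
v_d = 730/0.40 = 1800 m/s.

v_d ≈ 1800 m/s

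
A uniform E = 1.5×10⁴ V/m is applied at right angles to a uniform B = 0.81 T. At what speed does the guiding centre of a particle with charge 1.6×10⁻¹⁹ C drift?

v_d ≈ 1.9×10⁴ m/s

The E×B drift speed is v_d = E/B.
v_d = 1.5×10⁴/0.81 = 1.9×10⁴ m/s.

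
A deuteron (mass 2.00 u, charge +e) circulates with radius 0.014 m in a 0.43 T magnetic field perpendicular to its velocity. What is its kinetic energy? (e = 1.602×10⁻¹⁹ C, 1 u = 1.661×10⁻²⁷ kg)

v = |q|Br/m, then KE = ½mv² = (qBr)²/(2m).
v = (1.602×10⁻¹⁹)(0.43)(0.014)/3.322×10⁻²⁷ ≈ 2.903×10⁵ m/s.
KE = ½(3.322×10⁻²⁷)(2.903×10⁵)² ≈ 1.4×10⁻¹⁶ J = 870 eV.

KE ≈ 870 eV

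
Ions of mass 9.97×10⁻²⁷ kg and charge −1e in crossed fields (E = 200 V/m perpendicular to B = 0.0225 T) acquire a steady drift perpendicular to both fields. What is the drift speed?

The steady drift has the magnetic force balancing the electric force, so v_d = E/B.
v_d = 200/0.0225 = 8890 m/s.

v_d ≈ 8890 m/s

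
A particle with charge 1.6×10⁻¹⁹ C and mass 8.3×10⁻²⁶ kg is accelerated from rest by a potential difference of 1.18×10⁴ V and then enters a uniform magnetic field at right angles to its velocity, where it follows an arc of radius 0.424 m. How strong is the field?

v = √(2|q|V/m) = √(2·1.6×10⁻¹⁹·1.18×10⁴/8.3×10⁻²⁶) ≈ 2.133×10⁵ m/s.
B = mv/(|q|r) = (8.3×10⁻²⁶)(2.133×10⁵)/((1.6×10⁻¹⁹)(0.424)) ≈ 0.261 T.

B ≈ 0.261 T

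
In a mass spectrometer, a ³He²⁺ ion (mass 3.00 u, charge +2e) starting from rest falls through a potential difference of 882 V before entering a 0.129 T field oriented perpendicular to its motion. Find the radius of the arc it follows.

r ≈ 0.0406 m

Acceleration: |q|V = ½mv² ⇒ v = √(2|q|V/m) = √(2·3.204×10⁻¹⁹·882/4.983×10⁻²⁷) ≈ 3.368×10⁵ m/s.
In the field: r = mv/(|q|B) = (4.983×10⁻²⁷)(3.368×10⁵)/((3.204×10⁻¹⁹)(0.129)) ≈ 0.0406 m.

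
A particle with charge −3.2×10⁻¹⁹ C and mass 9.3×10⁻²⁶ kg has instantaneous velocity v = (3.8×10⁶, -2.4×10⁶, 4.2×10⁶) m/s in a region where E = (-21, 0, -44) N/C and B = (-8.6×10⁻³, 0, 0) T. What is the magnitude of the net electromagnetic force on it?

|F| ≈ 1.33×10⁻¹⁴ N

v×B = (0, -3.61×10⁴, -2.06×10⁴) N/C.
E + v×B = (-21.0, -3.61×10⁴, -2.07×10⁴) N/C.
F = q(E + v×B) = (−3.2×10⁻¹⁹ C)·(-21.0, -3.61×10⁴, -2.07×10⁴) = (6.72×10⁻¹⁸, 1.16×10⁻¹⁴, 6.62×10⁻¹⁵) N.
|F| = 1.33×10⁻¹⁴ N.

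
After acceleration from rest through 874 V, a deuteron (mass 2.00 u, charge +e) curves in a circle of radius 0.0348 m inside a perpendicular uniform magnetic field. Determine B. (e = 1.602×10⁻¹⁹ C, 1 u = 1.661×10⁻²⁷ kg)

v = √(2|q|V/m) = √(2·1.602×10⁻¹⁹·874/3.322×10⁻²⁷) ≈ 2.903×10⁵ m/s.
B = mv/(|q|r) = (3.322×10⁻²⁷)(2.903×10⁵)/((1.602×10⁻¹⁹)(0.0348)) ≈ 0.173 T.

B ≈ 0.173 T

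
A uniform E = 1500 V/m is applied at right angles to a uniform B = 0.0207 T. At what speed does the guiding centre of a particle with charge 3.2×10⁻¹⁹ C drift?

v_d ≈ 7.25×10⁴ m/s

The steady drift has the magnetic force balancing the electric force, so v_d = E/B.
v_d = 1500/0.0207 = 7.25×10⁴ m/s.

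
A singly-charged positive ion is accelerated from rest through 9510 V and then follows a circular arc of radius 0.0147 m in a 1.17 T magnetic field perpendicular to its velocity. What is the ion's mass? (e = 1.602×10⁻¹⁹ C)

m ≈ 2.49×10⁻²⁷ kg

Combine |q|V = ½mv² and r = mv/(|q|B): eliminate v to get m = qB²r²/(2V).
m = (1.602×10⁻¹⁹)(1.17)²(0.0147)²/(2·9510) ≈ 2.49×10⁻²⁷ kg.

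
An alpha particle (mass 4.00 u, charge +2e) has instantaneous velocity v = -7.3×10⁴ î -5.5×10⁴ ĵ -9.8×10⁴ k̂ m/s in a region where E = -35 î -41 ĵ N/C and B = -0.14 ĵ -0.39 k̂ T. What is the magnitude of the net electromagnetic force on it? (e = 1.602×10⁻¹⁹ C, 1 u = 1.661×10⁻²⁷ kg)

|F| ≈ 1.00×10⁻¹⁴ N

v×B = (7730, -2.85×10⁴, 1.02×10⁴) N/C.
E + v×B = (7690, -2.85×10⁴, 1.02×10⁴) N/C.
F = q(E + v×B) = (3.204×10⁻¹⁹ C)·(7690, -2.85×10⁴, 1.02×10⁴) = (2.47×10⁻¹⁵, -9.13×10⁻¹⁵, 3.27×10⁻¹⁵) N.
|F| = 1.00×10⁻¹⁴ N.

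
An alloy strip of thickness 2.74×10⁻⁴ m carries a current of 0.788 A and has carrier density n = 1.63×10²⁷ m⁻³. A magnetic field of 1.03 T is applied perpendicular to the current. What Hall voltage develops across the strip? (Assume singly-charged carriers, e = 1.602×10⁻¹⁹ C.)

V_H ≈ 1.13×10⁻⁵ V

V_H = IB/(n e t).
V_H = (0.788)(1.03)/((1.63×10²⁷)(1.602×10⁻¹⁹)(2.74×10⁻⁴)) ≈ 1.13×10⁻⁵ V.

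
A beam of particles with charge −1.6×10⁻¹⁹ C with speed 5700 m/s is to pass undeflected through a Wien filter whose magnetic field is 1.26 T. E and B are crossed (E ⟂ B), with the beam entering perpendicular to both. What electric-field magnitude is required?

For straight-line motion qE = qvB, so E = vB.
E = 5700 × 1.26 = 7180 V/m.

E = 7180 V/m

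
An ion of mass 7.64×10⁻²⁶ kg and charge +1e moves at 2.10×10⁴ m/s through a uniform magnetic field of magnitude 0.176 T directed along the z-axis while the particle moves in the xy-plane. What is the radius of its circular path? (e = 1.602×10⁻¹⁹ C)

The magnetic force provides the centripetal force: |q|vB = mv²/r.
r = mv/(|q|B) = (7.64×10⁻²⁶)(2.10×10⁴)/((1.602×10⁻¹⁹)(0.176)) ≈ 0.0569 m.

r ≈ 0.0569 m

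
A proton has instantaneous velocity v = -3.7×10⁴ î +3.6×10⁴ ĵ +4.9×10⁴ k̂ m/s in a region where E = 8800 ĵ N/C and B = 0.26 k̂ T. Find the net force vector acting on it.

F ≈ (1.50×10⁻¹⁵, 2.95×10⁻¹⁵, 0) N

v×B = (9360, 9620, 0) N/C.
E + v×B = (9360, 1.84×10⁴, 0) N/C.
F = q(E + v×B) = (1.602×10⁻¹⁹ C)·(9360, 1.84×10⁴, 0) = (1.50×10⁻¹⁵, 2.95×10⁻¹⁵, 0) N.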